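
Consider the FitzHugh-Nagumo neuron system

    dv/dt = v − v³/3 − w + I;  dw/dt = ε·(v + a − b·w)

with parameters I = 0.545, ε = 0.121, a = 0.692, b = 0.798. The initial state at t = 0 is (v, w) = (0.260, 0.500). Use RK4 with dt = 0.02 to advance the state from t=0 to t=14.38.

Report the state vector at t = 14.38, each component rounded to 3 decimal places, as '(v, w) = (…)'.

t=0.000: state=(0.260, 0.500)
step 1 (dt=0.02): k1=(0.299, 0.067), k2=(0.301, 0.067), k3=(0.301, 0.067), k4=(0.303, 0.068); state += dt/6·(k1+2k2+2k3+k4)
t=0.020: state=(0.266, 0.501)
t=0.040: state=(0.272, 0.503)
t=0.060: state=(0.278, 0.504)
continuing one RK4 step at a time; state shown every 25 steps (Δt=0.5):
t=0.500: state=(0.438, 0.538)
t=1.000: state=(0.677, 0.586)
t=1.500: state=(0.957, 0.647)
t=2.000: state=(1.214, 0.722)
t=2.500: state=(1.384, 0.806)
t=3.000: state=(1.459, 0.894)
t=3.500: state=(1.470, 0.979)
t=4.000: state=(1.444, 1.060)
t=4.500: state=(1.399, 1.135)
t=5.000: state=(1.342, 1.203)
t=5.500: state=(1.277, 1.265)
t=6.000: state=(1.205, 1.319)
t=6.500: state=(1.124, 1.367)
t=7.000: state=(1.033, 1.407)
t=7.500: state=(0.926, 1.440)
t=8.000: state=(0.796, 1.464)
t=8.500: state=(0.629, 1.478)
t=9.000: state=(0.397, 1.480)
t=9.500: state=(0.046, 1.464)
t=10.000: state=(-0.505, 1.424)
t=10.500: state=(-1.232, 1.346)
t=11.000: state=(-1.757, 1.233)
t=11.500: state=(-1.923, 1.106)
t=12.000: state=(-1.933, 0.981)
t=12.500: state=(-1.902, 0.862)
t=13.000: state=(-1.862, 0.751)
t=13.500: state=(-1.820, 0.648)
t=14.000: state=(-1.777, 0.552)
t=14.380: state=(-1.744, 0.484)

(v, w) = (-1.744, 0.484)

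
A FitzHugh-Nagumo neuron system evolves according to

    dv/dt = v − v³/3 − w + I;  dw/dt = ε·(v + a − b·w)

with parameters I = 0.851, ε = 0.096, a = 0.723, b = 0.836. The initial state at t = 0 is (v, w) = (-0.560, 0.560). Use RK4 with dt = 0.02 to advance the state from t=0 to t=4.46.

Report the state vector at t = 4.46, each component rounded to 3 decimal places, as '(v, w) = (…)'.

t=0.000: state=(-0.560, 0.560)
step 1 (dt=0.02): k1=(-0.210, -0.029), k2=(-0.212, -0.029), k3=(-0.212, -0.029), k4=(-0.213, -0.030); state += dt/6·(k1+2k2+2k3+k4)
t=0.020: state=(-0.564, 0.559)
t=0.040: state=(-0.569, 0.559)
t=0.060: state=(-0.573, 0.558)
continuing one RK4 step at a time; state shown every 10 steps (Δt=0.2):
t=0.200: state=(-0.604, 0.554)
t=0.400: state=(-0.653, 0.547)
t=0.600: state=(-0.707, 0.539)
t=0.800: state=(-0.764, 0.530)
t=1.000: state=(-0.824, 0.520)
t=1.200: state=(-0.886, 0.509)
t=1.400: state=(-0.949, 0.498)
t=1.600: state=(-1.010, 0.485)
t=1.800: state=(-1.068, 0.471)
t=2.000: state=(-1.122, 0.456)
t=2.200: state=(-1.171, 0.441)
t=2.400: state=(-1.213, 0.425)
t=2.600: state=(-1.248, 0.409)
t=2.800: state=(-1.276, 0.392)
t=3.000: state=(-1.298, 0.375)
t=3.200: state=(-1.313, 0.358)
t=3.400: state=(-1.324, 0.341)
t=3.600: state=(-1.330, 0.324)
t=3.800: state=(-1.332, 0.307)
t=4.000: state=(-1.330, 0.291)
t=4.200: state=(-1.326, 0.275)
t=4.400: state=(-1.319, 0.259)
t=4.460: state=(-1.317, 0.254)

(v, w) = (-1.317, 0.254)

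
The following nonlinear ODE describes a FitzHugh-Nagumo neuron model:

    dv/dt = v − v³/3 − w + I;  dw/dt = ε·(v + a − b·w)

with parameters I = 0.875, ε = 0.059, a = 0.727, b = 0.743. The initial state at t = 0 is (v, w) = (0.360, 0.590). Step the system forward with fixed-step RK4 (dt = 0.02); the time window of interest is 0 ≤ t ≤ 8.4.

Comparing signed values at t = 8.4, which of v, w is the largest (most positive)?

largest component: v

t=0.000: state=(0.360, 0.590)
step 1 (dt=0.02): k1=(0.629, 0.038), k2=(0.635, 0.039), k3=(0.635, 0.039), k4=(0.640, 0.039); state += dt/6·(k1+2k2+2k3+k4)
t=0.020: state=(0.373, 0.591)
t=0.040: state=(0.386, 0.592)
t=0.060: state=(0.399, 0.592)
continuing one RK4 step at a time; state shown every 25 steps (Δt=0.5):
t=0.500: state=(0.737, 0.614)
t=1.000: state=(1.183, 0.650)
t=1.500: state=(1.533, 0.697)
t=2.000: state=(1.700, 0.751)
t=2.500: state=(1.749, 0.806)
t=3.000: state=(1.750, 0.861)
t=3.500: state=(1.733, 0.915)
t=4.000: state=(1.710, 0.966)
t=4.500: state=(1.685, 1.016)
t=5.000: state=(1.659, 1.064)
t=5.500: state=(1.633, 1.110)
t=6.000: state=(1.606, 1.155)
t=6.500: state=(1.579, 1.197)
t=7.000: state=(1.551, 1.238)
t=7.500: state=(1.523, 1.277)
t=8.000: state=(1.494, 1.315)
t=8.400: state=(1.471, 1.344)
compare at T: v=1.471, w=1.344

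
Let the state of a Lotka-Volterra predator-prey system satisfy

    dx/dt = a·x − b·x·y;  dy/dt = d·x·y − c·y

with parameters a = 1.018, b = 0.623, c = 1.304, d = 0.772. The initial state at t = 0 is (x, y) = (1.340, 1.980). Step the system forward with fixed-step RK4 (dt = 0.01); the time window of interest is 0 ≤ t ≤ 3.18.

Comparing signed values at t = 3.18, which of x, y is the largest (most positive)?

t=0.000: state=(1.340, 1.980)
step 1 (dt=0.01): k1=(-0.289, -0.534), k2=(-0.286, -0.535), k3=(-0.286, -0.535), k4=(-0.284, -0.537); state += dt/6·(k1+2k2+2k3+k4)
t=0.010: state=(1.337, 1.975)
t=0.020: state=(1.334, 1.969)
t=0.030: state=(1.332, 1.964)
continuing one RK4 step at a time; state shown every 20 steps (Δt=0.2):
t=0.200: state=(1.292, 1.869)
t=0.400: state=(1.264, 1.753)
t=0.600: state=(1.254, 1.640)
t=0.800: state=(1.262, 1.534)
t=1.000: state=(1.285, 1.439)
t=1.200: state=(1.324, 1.356)
t=1.400: state=(1.377, 1.286)
t=1.600: state=(1.443, 1.232)
t=1.800: state=(1.521, 1.193)
t=2.000: state=(1.609, 1.170)
t=2.200: state=(1.706, 1.164)
t=2.400: state=(1.808, 1.177)
t=2.600: state=(1.911, 1.208)
t=2.800: state=(2.009, 1.260)
t=3.000: state=(2.096, 1.333)
t=3.180: state=(2.158, 1.416)
compare at T: x=2.158, y=1.416

largest component: x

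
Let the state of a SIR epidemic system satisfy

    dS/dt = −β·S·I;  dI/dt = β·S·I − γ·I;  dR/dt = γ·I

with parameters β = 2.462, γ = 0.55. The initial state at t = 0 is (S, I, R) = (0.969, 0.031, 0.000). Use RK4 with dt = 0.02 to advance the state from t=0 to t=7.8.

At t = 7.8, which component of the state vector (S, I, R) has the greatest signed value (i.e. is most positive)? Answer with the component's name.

t=0.000: state=(0.969, 0.031, 0.000)
step 1 (dt=0.02): k1=(-0.074, 0.057, 0.017), k2=(-0.075, 0.058, 0.017), k3=(-0.075, 0.058, 0.017), k4=(-0.077, 0.059, 0.018); state += dt/6·(k1+2k2+2k3+k4)
t=0.020: state=(0.967, 0.032, 0.000)
t=0.040: state=(0.966, 0.033, 0.001)
t=0.060: state=(0.964, 0.035, 0.001)
continuing one RK4 step at a time; state shown every 25 steps (Δt=0.5):
t=0.500: state=(0.911, 0.075, 0.014)
t=1.000: state=(0.790, 0.164, 0.046)
t=1.500: state=(0.597, 0.295, 0.108)
t=2.000: state=(0.385, 0.409, 0.206)
t=2.500: state=(0.225, 0.449, 0.326)
t=3.000: state=(0.131, 0.422, 0.447)
t=3.500: state=(0.081, 0.364, 0.555)
t=4.000: state=(0.054, 0.300, 0.646)
t=4.500: state=(0.038, 0.241, 0.721)
t=5.000: state=(0.030, 0.191, 0.780)
t=5.500: state=(0.024, 0.150, 0.826)
t=6.000: state=(0.020, 0.117, 0.863)
t=6.500: state=(0.018, 0.091, 0.891)
t=7.000: state=(0.016, 0.070, 0.913)
t=7.500: state=(0.015, 0.055, 0.930)
t=7.800: state=(0.014, 0.047, 0.939)
compare at T: S=0.014, I=0.047, R=0.939

largest component: R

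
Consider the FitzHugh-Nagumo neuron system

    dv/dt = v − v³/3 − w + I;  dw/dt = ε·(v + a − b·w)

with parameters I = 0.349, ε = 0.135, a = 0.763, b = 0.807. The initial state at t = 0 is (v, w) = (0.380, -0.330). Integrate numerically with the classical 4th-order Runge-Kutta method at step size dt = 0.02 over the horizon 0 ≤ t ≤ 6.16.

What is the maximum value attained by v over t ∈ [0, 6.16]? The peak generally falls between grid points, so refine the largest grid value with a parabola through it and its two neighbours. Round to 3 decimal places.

max v = 1.789

t=0.000: state=(0.380, -0.330)
step 1 (dt=0.02): k1=(1.041, 0.190), k2=(1.048, 0.191), k3=(1.048, 0.191), k4=(1.055, 0.193); state += dt/6·(k1+2k2+2k3+k4)
t=0.020: state=(0.401, -0.326)
t=0.040: state=(0.422, -0.322)
t=0.060: state=(0.444, -0.318)
continuing one RK4 step at a time; state shown every 10 steps (Δt=0.2):
t=0.200: state=(0.601, -0.289)
t=0.400: state=(0.843, -0.244)
t=0.600: state=(1.089, -0.192)
t=0.800: state=(1.315, -0.135)
t=1.000: state=(1.500, -0.074)
t=1.200: state=(1.633, -0.010)
t=1.400: state=(1.718, 0.055)
t=1.600: state=(1.766, 0.121)
t=1.800: state=(1.786, 0.186)
t=2.000: state=(1.788, 0.250)
t=2.200: state=(1.780, 0.313)
t=2.400: state=(1.764, 0.374)
t=2.600: state=(1.744, 0.433)
t=2.800: state=(1.721, 0.490)
t=3.000: state=(1.696, 0.546)
t=3.200: state=(1.670, 0.599)
t=3.400: state=(1.643, 0.651)
t=3.600: state=(1.615, 0.701)
t=3.800: state=(1.587, 0.749)
t=4.000: state=(1.557, 0.795)
t=4.200: state=(1.527, 0.840)
t=4.400: state=(1.497, 0.882)
t=4.600: state=(1.466, 0.923)
t=4.800: state=(1.434, 0.962)
t=5.000: state=(1.401, 1.000)
t=5.200: state=(1.367, 1.036)
t=5.400: state=(1.332, 1.070)
t=5.600: state=(1.296, 1.102)
t=5.800: state=(1.259, 1.133)
t=6.000: state=(1.220, 1.162)
t=6.160: state=(1.188, 1.184)
largest grid value and its neighbours: v(1.920)=1.78894, v(1.940)=1.78897, v(1.960)=1.78888
parabola through these three points peaks at t≈1.935 with v≈1.78898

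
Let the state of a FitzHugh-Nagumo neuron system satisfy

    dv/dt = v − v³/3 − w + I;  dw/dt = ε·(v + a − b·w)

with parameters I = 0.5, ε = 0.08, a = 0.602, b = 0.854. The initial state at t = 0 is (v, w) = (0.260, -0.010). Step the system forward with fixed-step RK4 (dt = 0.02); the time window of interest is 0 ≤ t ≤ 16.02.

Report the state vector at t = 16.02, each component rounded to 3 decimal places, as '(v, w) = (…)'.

(v, w) = (-1.156, 1.257)

t=0.000: state=(0.260, -0.010)
step 1 (dt=0.02): k1=(0.764, 0.070), k2=(0.771, 0.070), k3=(0.771, 0.070), k4=(0.777, 0.071); state += dt/6·(k1+2k2+2k3+k4)
t=0.020: state=(0.275, -0.009)
t=0.040: state=(0.291, -0.007)
t=0.060: state=(0.307, -0.006)
continuing one RK4 step at a time; state shown every 50 steps (Δt=1):
t=1.000: state=(1.261, 0.095)
t=2.000: state=(1.785, 0.259)
t=3.000: state=(1.791, 0.428)
t=4.000: state=(1.727, 0.582)
t=5.000: state=(1.654, 0.721)
t=6.000: state=(1.578, 0.845)
t=7.000: state=(1.500, 0.955)
t=8.000: state=(1.419, 1.051)
t=9.000: state=(1.332, 1.134)
t=10.000: state=(1.237, 1.205)
t=11.000: state=(1.131, 1.264)
t=12.000: state=(1.003, 1.310)
t=13.000: state=(0.835, 1.341)
t=14.000: state=(0.576, 1.354)
t=15.000: state=(0.057, 1.339)
t=16.000: state=(-1.128, 1.260)
t=16.020: state=(-1.156, 1.257)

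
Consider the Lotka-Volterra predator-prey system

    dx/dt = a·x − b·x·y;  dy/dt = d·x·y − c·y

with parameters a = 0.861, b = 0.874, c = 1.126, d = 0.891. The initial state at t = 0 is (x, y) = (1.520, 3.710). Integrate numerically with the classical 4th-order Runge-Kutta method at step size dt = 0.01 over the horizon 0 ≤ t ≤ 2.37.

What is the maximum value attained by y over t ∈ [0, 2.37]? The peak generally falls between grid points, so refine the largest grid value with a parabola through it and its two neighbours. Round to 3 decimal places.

max y = 3.742

t=0.000: state=(1.520, 3.710)
step 1 (dt=0.01): k1=(-3.620, 0.847), k2=(-3.582, 0.788), k3=(-3.582, 0.789), k4=(-3.545, 0.730); state += dt/6·(k1+2k2+2k3+k4)
t=0.010: state=(1.484, 3.718)
t=0.020: state=(1.449, 3.725)
t=0.030: state=(1.415, 3.730)
continuing one RK4 step at a time; state shown every 10 steps (Δt=0.1):
t=0.100: state=(1.195, 3.739)
t=0.200: state=(0.942, 3.673)
t=0.300: state=(0.749, 3.537)
t=0.400: state=(0.604, 3.356)
t=0.500: state=(0.495, 3.148)
t=0.600: state=(0.414, 2.928)
t=0.700: state=(0.353, 2.707)
t=0.800: state=(0.306, 2.491)
t=0.900: state=(0.271, 2.283)
t=1.000: state=(0.244, 2.087)
t=1.100: state=(0.223, 1.904)
t=1.200: state=(0.208, 1.734)
t=1.300: state=(0.196, 1.578)
t=1.400: state=(0.187, 1.434)
t=1.500: state=(0.181, 1.302)
t=1.600: state=(0.177, 1.182)
t=1.700: state=(0.175, 1.073)
t=1.800: state=(0.174, 0.974)
t=1.900: state=(0.175, 0.884)
t=2.000: state=(0.177, 0.802)
t=2.100: state=(0.181, 0.728)
t=2.200: state=(0.185, 0.661)
t=2.300: state=(0.191, 0.601)
t=2.370: state=(0.196, 0.562)
largest grid value and its neighbours: y(0.070)=3.74153, y(0.080)=3.74173, y(0.090)=3.74092
parabola through these three points peaks at t≈0.077 with y≈3.74177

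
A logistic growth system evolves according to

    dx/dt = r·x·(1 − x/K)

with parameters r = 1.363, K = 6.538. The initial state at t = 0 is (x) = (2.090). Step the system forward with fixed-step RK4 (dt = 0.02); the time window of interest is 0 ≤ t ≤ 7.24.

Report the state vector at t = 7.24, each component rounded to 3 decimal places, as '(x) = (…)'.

(x) = (6.537)

t=0.000: state=(2.090)
step 1 (dt=0.02): k1=(1.938), k2=(1.947), k3=(1.948), k4=(1.957); state += dt/6·(k1+2k2+2k3+k4)
t=0.020: state=(2.129)
t=0.040: state=(2.168)
t=0.060: state=(2.208)
continuing one RK4 step at a time; state shown every 25 steps (Δt=0.5):
t=0.500: state=(3.148)
t=1.000: state=(4.233)
t=1.500: state=(5.126)
t=2.000: state=(5.738)
t=2.500: state=(6.107)
t=3.000: state=(6.313)
t=3.500: state=(6.422)
t=4.000: state=(6.479)
t=4.500: state=(6.508)
t=5.000: state=(6.523)
t=5.500: state=(6.530)
t=6.000: state=(6.534)
t=6.500: state=(6.536)
t=7.000: state=(6.537)
t=7.240: state=(6.537)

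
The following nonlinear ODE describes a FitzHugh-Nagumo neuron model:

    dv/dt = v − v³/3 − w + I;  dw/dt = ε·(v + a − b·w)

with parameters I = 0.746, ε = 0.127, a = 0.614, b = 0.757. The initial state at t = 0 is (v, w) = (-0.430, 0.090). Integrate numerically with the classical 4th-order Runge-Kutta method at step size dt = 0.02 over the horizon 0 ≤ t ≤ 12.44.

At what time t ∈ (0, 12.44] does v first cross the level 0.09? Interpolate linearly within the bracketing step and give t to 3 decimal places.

t=0.000: state=(-0.430, 0.090)
step 1 (dt=0.02): k1=(0.253, 0.015), k2=(0.254, 0.015), k3=(0.254, 0.015), k4=(0.256, 0.015); state += dt/6·(k1+2k2+2k3+k4)
t=0.020: state=(-0.425, 0.090)
t=0.040: state=(-0.420, 0.091)
t=0.060: state=(-0.414, 0.091)
continuing one RK4 step at a time; state shown every 25 steps (Δt=0.5):
t=0.500: state=(-0.275, 0.102)
t=1.000: state=(-0.041, 0.125)
t=1.200: state=(0.087, 0.138)
next step: t=1.220: state=(0.101, 0.140) — v has crossed 0.09
linear interpolation between t=1.200 (0.08650) and t=1.220 (0.10050) → t≈1.205

t = 1.205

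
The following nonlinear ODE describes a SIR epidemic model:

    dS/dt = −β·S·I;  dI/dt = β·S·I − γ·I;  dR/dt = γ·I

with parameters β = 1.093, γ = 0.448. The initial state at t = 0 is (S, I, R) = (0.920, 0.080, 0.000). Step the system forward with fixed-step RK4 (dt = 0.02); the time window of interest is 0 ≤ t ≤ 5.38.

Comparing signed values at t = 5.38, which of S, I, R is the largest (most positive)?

largest component: R

t=0.000: state=(0.920, 0.080, 0.000)
step 1 (dt=0.02): k1=(-0.080, 0.045, 0.036), k2=(-0.081, 0.045, 0.036), k3=(-0.081, 0.045, 0.036), k4=(-0.081, 0.045, 0.036); state += dt/6·(k1+2k2+2k3+k4)
t=0.020: state=(0.918, 0.081, 0.001)
t=0.040: state=(0.917, 0.082, 0.001)
t=0.060: state=(0.915, 0.083, 0.002)
continuing one RK4 step at a time; state shown every 10 steps (Δt=0.2):
t=0.200: state=(0.903, 0.089, 0.008)
t=0.400: state=(0.885, 0.099, 0.016)
t=0.600: state=(0.865, 0.110, 0.025)
t=0.800: state=(0.843, 0.121, 0.036)
t=1.000: state=(0.820, 0.133, 0.047)
t=1.200: state=(0.796, 0.145, 0.060)
t=1.400: state=(0.770, 0.157, 0.073)
t=1.600: state=(0.743, 0.170, 0.088)
t=1.800: state=(0.715, 0.182, 0.103)
t=2.000: state=(0.686, 0.194, 0.120)
t=2.200: state=(0.657, 0.205, 0.138)
t=2.400: state=(0.627, 0.216, 0.157)
t=2.600: state=(0.598, 0.226, 0.177)
t=2.800: state=(0.568, 0.234, 0.197)
t=3.000: state=(0.540, 0.242, 0.219)
t=3.200: state=(0.511, 0.248, 0.241)
t=3.400: state=(0.484, 0.253, 0.263)
t=3.600: state=(0.458, 0.256, 0.286)
t=3.800: state=(0.433, 0.258, 0.309)
t=4.000: state=(0.409, 0.259, 0.332)
t=4.200: state=(0.387, 0.258, 0.355)
t=4.400: state=(0.366, 0.256, 0.378)
t=4.600: state=(0.346, 0.253, 0.401)
t=4.800: state=(0.327, 0.249, 0.424)
t=5.000: state=(0.310, 0.244, 0.446)
t=5.200: state=(0.294, 0.238, 0.467)
t=5.380: state=(0.281, 0.233, 0.486)
compare at T: S=0.281, I=0.233, R=0.486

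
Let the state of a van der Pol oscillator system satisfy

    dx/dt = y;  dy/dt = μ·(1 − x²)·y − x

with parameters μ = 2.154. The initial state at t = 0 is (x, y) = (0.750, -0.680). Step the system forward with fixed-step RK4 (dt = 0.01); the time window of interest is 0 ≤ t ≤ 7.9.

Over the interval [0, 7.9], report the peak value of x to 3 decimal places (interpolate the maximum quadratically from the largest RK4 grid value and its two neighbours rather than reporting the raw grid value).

max x = 2.021

t=0.000: state=(0.750, -0.680)
step 1 (dt=0.01): k1=(-0.680, -1.391), k2=(-0.687, -1.401), k3=(-0.687, -1.402), k4=(-0.694, -1.412); state += dt/6·(k1+2k2+2k3+k4)
t=0.010: state=(0.743, -0.694)
t=0.020: state=(0.736, -0.708)
t=0.030: state=(0.729, -0.723)
continuing one RK4 step at a time; state shown every 50 steps (Δt=0.5):
t=0.500: state=(0.162, -1.900)
t=1.000: state=(-1.316, -3.190)
t=1.500: state=(-1.948, 0.007)
t=2.000: state=(-1.834, 0.325)
t=2.500: state=(-1.653, 0.400)
t=3.000: state=(-1.428, 0.507)
t=3.500: state=(-1.126, 0.735)
t=4.000: state=(-0.624, 1.417)
t=4.500: state=(0.593, 3.773)
t=5.000: state=(1.974, 0.651)
t=5.500: state=(1.962, -0.274)
t=6.000: state=(1.804, -0.348)
t=6.500: state=(1.614, -0.417)
t=7.000: state=(1.378, -0.538)
t=7.500: state=(1.052, -0.810)
t=7.900: state=(0.629, -1.407)
largest grid value and its neighbours: x(5.160)=2.02063, x(5.170)=2.02083, x(5.180)=2.02082
parabola through these three points peaks at t≈5.175 with x≈2.02085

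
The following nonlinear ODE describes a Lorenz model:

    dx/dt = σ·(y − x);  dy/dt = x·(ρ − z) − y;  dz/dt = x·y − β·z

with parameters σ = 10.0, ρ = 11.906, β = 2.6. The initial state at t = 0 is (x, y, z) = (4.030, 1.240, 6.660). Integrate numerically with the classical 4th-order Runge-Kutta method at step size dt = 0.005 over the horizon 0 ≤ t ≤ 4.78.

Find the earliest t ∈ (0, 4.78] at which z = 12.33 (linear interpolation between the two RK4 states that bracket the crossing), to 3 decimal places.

t = 0.502

t=0.000: state=(4.030, 1.240, 6.660)
step 1 (dt=0.005): k1=(-27.900, 19.901, -12.319), k2=(-26.705, 19.608, -12.128), k3=(-26.742, 19.622, -12.128), k4=(-25.582, 19.338, -11.945); state += dt/6·(k1+2k2+2k3+k4)
t=0.005: state=(3.896, 1.338, 6.599)
t=0.010: state=(3.774, 1.433, 6.541)
t=0.015: state=(3.662, 1.526, 6.483)
continuing one RK4 step at a time; state shown every 40 steps (Δt=0.2):
t=0.200: state=(3.466, 4.498, 5.436)
t=0.400: state=(6.601, 8.346, 8.618)
t=0.500: state=(7.905, 8.535, 12.268)
next step: t=0.505: state=(7.935, 8.475, 12.444) — z has crossed 12.33
linear interpolation between t=0.500 (12.26791) and t=0.505 (12.44411) → t≈0.502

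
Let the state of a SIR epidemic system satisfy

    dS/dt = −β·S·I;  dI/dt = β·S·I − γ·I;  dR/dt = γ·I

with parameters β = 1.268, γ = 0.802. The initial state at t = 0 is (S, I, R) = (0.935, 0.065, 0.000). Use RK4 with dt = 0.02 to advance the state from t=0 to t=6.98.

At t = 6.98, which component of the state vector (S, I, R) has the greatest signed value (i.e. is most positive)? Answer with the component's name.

largest component: R

t=0.000: state=(0.935, 0.065, 0.000)
step 1 (dt=0.02): k1=(-0.077, 0.025, 0.052), k2=(-0.077, 0.025, 0.052), k3=(-0.077, 0.025, 0.052), k4=(-0.078, 0.025, 0.053); state += dt/6·(k1+2k2+2k3+k4)
t=0.020: state=(0.933, 0.065, 0.001)
t=0.040: state=(0.932, 0.066, 0.002)
t=0.060: state=(0.930, 0.067, 0.003)
continuing one RK4 step at a time; state shown every 25 steps (Δt=0.5):
t=0.500: state=(0.894, 0.078, 0.029)
t=1.000: state=(0.847, 0.090, 0.062)
t=1.500: state=(0.797, 0.102, 0.101)
t=2.000: state=(0.745, 0.111, 0.144)
t=2.500: state=(0.693, 0.118, 0.190)
t=3.000: state=(0.642, 0.120, 0.238)
t=3.500: state=(0.595, 0.119, 0.286)
t=4.000: state=(0.552, 0.115, 0.333)
t=4.500: state=(0.515, 0.108, 0.377)
t=5.000: state=(0.482, 0.099, 0.419)
t=5.500: state=(0.454, 0.089, 0.457)
t=6.000: state=(0.431, 0.079, 0.490)
t=6.500: state=(0.411, 0.069, 0.520)
t=6.980: state=(0.395, 0.060, 0.545)
compare at T: S=0.395, I=0.060, R=0.545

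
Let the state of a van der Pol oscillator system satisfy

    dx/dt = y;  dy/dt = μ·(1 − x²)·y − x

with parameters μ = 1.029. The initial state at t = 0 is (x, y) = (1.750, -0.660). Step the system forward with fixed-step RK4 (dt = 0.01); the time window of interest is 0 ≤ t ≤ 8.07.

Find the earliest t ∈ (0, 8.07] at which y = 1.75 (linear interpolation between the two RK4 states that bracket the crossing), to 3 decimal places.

t = 4.631

t=0.000: state=(1.750, -0.660)
step 1 (dt=0.01): k1=(-0.660, -0.349), k2=(-0.662, -0.350), k3=(-0.662, -0.350), k4=(-0.664, -0.351); state += dt/6·(k1+2k2+2k3+k4)
t=0.010: state=(1.743, -0.664)
t=0.020: state=(1.737, -0.667)
t=0.030: state=(1.730, -0.671)
continuing one RK4 step at a time; state shown every 50 steps (Δt=0.5):
t=0.500: state=(1.370, -0.879)
t=1.000: state=(0.837, -1.307)
t=1.500: state=(-0.019, -2.211)
t=2.000: state=(-1.300, -2.452)
t=2.500: state=(-1.989, -0.346)
t=3.000: state=(-1.918, 0.440)
t=3.500: state=(-1.630, 0.693)
t=4.000: state=(-1.220, 0.971)
t=4.500: state=(-0.615, 1.521)
t=4.630: state=(-0.403, 1.748)
next step: t=4.640: state=(-0.385, 1.767) — y has crossed 1.75
linear interpolation between t=4.630 (1.74784) and t=4.640 (1.76705) → t≈4.631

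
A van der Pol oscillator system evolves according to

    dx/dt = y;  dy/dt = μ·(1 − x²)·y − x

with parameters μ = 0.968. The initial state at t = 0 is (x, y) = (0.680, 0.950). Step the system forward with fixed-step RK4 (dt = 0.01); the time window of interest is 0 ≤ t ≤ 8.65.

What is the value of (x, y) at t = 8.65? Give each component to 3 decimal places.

(x, y) = (0.643, -1.504)

t=0.000: state=(0.680, 0.950)
step 1 (dt=0.01): k1=(0.950, -0.186), k2=(0.949, -0.197), k3=(0.949, -0.197), k4=(0.948, -0.208); state += dt/6·(k1+2k2+2k3+k4)
t=0.010: state=(0.689, 0.948)
t=0.020: state=(0.699, 0.946)
t=0.030: state=(0.708, 0.943)
continuing one RK4 step at a time; state shown every 50 steps (Δt=0.5):
t=0.500: state=(1.085, 0.582)
t=1.000: state=(1.218, -0.049)
t=1.500: state=(1.056, -0.582)
t=2.000: state=(0.635, -1.126)
t=2.500: state=(-0.115, -1.915)
t=3.000: state=(-1.197, -2.087)
t=3.500: state=(-1.844, -0.447)
t=4.000: state=(-1.812, 0.411)
t=4.500: state=(-1.517, 0.743)
t=5.000: state=(-1.064, 1.096)
t=5.500: state=(-0.368, 1.769)
t=6.000: state=(0.757, 2.624)
t=6.500: state=(1.818, 1.175)
t=7.000: state=(1.986, -0.229)
t=7.500: state=(1.757, -0.619)
t=8.000: state=(1.386, -0.877)
t=8.500: state=(0.853, -1.303)
t=8.650: state=(0.643, -1.504)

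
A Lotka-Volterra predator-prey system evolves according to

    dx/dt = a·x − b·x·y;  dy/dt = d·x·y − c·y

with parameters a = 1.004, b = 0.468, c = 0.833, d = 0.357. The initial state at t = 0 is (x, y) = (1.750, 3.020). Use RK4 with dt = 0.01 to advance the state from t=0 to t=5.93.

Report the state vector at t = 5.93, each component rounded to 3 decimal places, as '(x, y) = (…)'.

t=0.000: state=(1.750, 3.020)
step 1 (dt=0.01): k1=(-0.716, -0.629), k2=(-0.712, -0.632), k3=(-0.712, -0.632), k4=(-0.708, -0.635); state += dt/6·(k1+2k2+2k3+k4)
t=0.010: state=(1.743, 3.014)
t=0.020: state=(1.736, 3.007)
t=0.030: state=(1.729, 3.001)
continuing one RK4 step at a time; state shown every 20 steps (Δt=0.2):
t=0.200: state=(1.623, 2.883)
t=0.400: state=(1.525, 2.730)
t=0.600: state=(1.455, 2.570)
t=0.800: state=(1.408, 2.410)
t=1.000: state=(1.384, 2.254)
t=1.200: state=(1.380, 2.105)
t=1.400: state=(1.394, 1.968)
t=1.600: state=(1.426, 1.842)
t=1.800: state=(1.475, 1.729)
t=2.000: state=(1.541, 1.630)
t=2.200: state=(1.624, 1.545)
t=2.400: state=(1.723, 1.473)
t=2.600: state=(1.840, 1.416)
t=2.800: state=(1.974, 1.374)
t=3.000: state=(2.125, 1.346)
t=3.200: state=(2.292, 1.334)
t=3.400: state=(2.472, 1.339)
t=3.600: state=(2.664, 1.361)
t=3.800: state=(2.862, 1.404)
t=4.000: state=(3.059, 1.468)
t=4.200: state=(3.246, 1.556)
t=4.400: state=(3.412, 1.671)
t=4.600: state=(3.544, 1.814)
t=4.800: state=(3.627, 1.985)
t=5.000: state=(3.650, 2.179)
t=5.200: state=(3.602, 2.391)
t=5.400: state=(3.485, 2.608)
t=5.600: state=(3.305, 2.814)
t=5.800: state=(3.077, 2.992)
t=5.930: state=(2.914, 3.086)

(x, y) = (2.914, 3.086)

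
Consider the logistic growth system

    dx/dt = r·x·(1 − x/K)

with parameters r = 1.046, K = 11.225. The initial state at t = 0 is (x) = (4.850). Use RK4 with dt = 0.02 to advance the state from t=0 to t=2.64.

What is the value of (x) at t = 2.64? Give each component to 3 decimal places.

(x) = (10.364)

t=0.000: state=(4.850)
step 1 (dt=0.02): k1=(2.881), k2=(2.885), k3=(2.885), k4=(2.889); state += dt/6·(k1+2k2+2k3+k4)
t=0.020: state=(4.908)
t=0.040: state=(4.966)
t=0.060: state=(5.024)
continuing one RK4 step at a time; state shown every 5 steps (Δt=0.1):
t=0.100: state=(5.140)
t=0.200: state=(5.432)
t=0.300: state=(5.726)
t=0.400: state=(6.019)
t=0.500: state=(6.309)
t=0.600: state=(6.596)
t=0.700: state=(6.878)
t=0.800: state=(7.153)
t=0.900: state=(7.420)
t=1.000: state=(7.679)
t=1.100: state=(7.928)
t=1.200: state=(8.166)
t=1.300: state=(8.393)
t=1.400: state=(8.609)
t=1.500: state=(8.813)
t=1.600: state=(9.005)
t=1.700: state=(9.185)
t=1.800: state=(9.354)
t=1.900: state=(9.512)
t=2.000: state=(9.658)
t=2.100: state=(9.794)
t=2.200: state=(9.919)
t=2.300: state=(10.035)
t=2.400: state=(10.142)
t=2.500: state=(10.240)
t=2.600: state=(10.330)
t=2.640: state=(10.364)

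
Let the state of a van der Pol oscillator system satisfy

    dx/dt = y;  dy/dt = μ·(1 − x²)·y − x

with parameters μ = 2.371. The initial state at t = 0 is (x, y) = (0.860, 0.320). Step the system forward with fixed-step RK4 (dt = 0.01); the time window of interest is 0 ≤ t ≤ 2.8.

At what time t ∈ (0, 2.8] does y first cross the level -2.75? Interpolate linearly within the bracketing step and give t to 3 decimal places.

t = 1.630

t=0.000: state=(0.860, 0.320)
step 1 (dt=0.01): k1=(0.320, -0.662), k2=(0.317, -0.668), k3=(0.317, -0.668), k4=(0.313, -0.674); state += dt/6·(k1+2k2+2k3+k4)
t=0.010: state=(0.863, 0.313)
t=0.020: state=(0.866, 0.307)
t=0.030: state=(0.869, 0.300)
continuing one RK4 step at a time; state shown every 10 steps (Δt=0.1):
t=0.100: state=(0.889, 0.248)
t=0.200: state=(0.909, 0.168)
t=0.300: state=(0.922, 0.081)
t=0.400: state=(0.925, -0.010)
t=0.500: state=(0.920, -0.104)
t=0.600: state=(0.904, -0.202)
t=0.700: state=(0.879, -0.303)
t=0.800: state=(0.844, -0.411)
t=0.900: state=(0.797, -0.530)
t=1.000: state=(0.737, -0.665)
t=1.100: state=(0.663, -0.825)
t=1.200: state=(0.571, -1.021)
t=1.300: state=(0.457, -1.272)
t=1.400: state=(0.314, -1.598)
t=1.500: state=(0.134, -2.026)
t=1.600: state=(-0.095, -2.568)
t=1.630: state=(-0.175, -2.749)
next step: t=1.640: state=(-0.202, -2.811) — y has crossed -2.75
linear interpolation between t=1.630 (-2.74943) and t=1.640 (-2.81111) → t≈1.630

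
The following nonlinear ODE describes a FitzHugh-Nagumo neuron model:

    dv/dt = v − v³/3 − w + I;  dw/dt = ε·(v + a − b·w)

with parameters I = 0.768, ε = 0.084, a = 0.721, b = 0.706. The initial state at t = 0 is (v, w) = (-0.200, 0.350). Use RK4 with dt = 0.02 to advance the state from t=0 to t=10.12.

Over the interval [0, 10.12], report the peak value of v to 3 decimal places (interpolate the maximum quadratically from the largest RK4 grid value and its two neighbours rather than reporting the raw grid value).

max v = 1.746

t=0.000: state=(-0.200, 0.350)
step 1 (dt=0.02): k1=(0.221, 0.023), k2=(0.223, 0.023), k3=(0.223, 0.023), k4=(0.224, 0.023); state += dt/6·(k1+2k2+2k3+k4)
t=0.020: state=(-0.196, 0.350)
t=0.040: state=(-0.191, 0.351)
t=0.060: state=(-0.186, 0.351)
continuing one RK4 step at a time; state shown every 25 steps (Δt=0.5):
t=0.500: state=(-0.062, 0.364)
t=1.000: state=(0.155, 0.385)
t=1.500: state=(0.487, 0.416)
t=2.000: state=(0.941, 0.463)
t=2.500: state=(1.385, 0.528)
t=3.000: state=(1.647, 0.606)
t=3.500: state=(1.736, 0.689)
t=4.000: state=(1.743, 0.770)
t=4.500: state=(1.721, 0.850)
t=5.000: state=(1.688, 0.925)
t=5.500: state=(1.650, 0.997)
t=6.000: state=(1.611, 1.065)
t=6.500: state=(1.570, 1.130)
t=7.000: state=(1.529, 1.191)
t=7.500: state=(1.486, 1.248)
t=8.000: state=(1.441, 1.302)
t=8.500: state=(1.395, 1.353)
t=9.000: state=(1.347, 1.400)
t=9.500: state=(1.296, 1.443)
t=10.000: state=(1.242, 1.483)
t=10.120: state=(1.228, 1.493)
largest grid value and its neighbours: v(3.780)=1.74600, v(3.800)=1.74607, v(3.820)=1.74607
parabola through these three points peaks at t≈3.810 with v≈1.74608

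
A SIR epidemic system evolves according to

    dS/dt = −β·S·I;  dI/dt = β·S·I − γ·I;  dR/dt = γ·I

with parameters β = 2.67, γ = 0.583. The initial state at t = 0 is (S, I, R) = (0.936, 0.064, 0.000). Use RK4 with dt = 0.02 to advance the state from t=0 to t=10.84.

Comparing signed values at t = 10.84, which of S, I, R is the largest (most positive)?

t=0.000: state=(0.936, 0.064, 0.000)
step 1 (dt=0.02): k1=(-0.160, 0.123, 0.037), k2=(-0.163, 0.125, 0.038), k3=(-0.163, 0.125, 0.038), k4=(-0.166, 0.127, 0.039); state += dt/6·(k1+2k2+2k3+k4)
t=0.020: state=(0.933, 0.066, 0.001)
t=0.040: state=(0.929, 0.069, 0.002)
t=0.060: state=(0.926, 0.072, 0.002)
continuing one RK4 step at a time; state shown every 25 steps (Δt=0.5):
t=0.500: state=(0.814, 0.155, 0.030)
t=1.000: state=(0.602, 0.301, 0.096)
t=1.500: state=(0.367, 0.428, 0.204)
t=2.000: state=(0.200, 0.463, 0.337)
t=2.500: state=(0.110, 0.423, 0.467)
t=3.000: state=(0.066, 0.354, 0.580)
t=3.500: state=(0.043, 0.284, 0.673)
t=4.000: state=(0.031, 0.223, 0.747)
t=4.500: state=(0.024, 0.172, 0.804)
t=5.000: state=(0.019, 0.132, 0.848)
t=5.500: state=(0.016, 0.101, 0.882)
t=6.000: state=(0.015, 0.077, 0.908)
t=6.500: state=(0.013, 0.059, 0.928)
t=7.000: state=(0.012, 0.045, 0.943)
t=7.500: state=(0.012, 0.034, 0.954)
t=8.000: state=(0.011, 0.026, 0.963)
t=8.500: state=(0.011, 0.020, 0.969)
t=9.000: state=(0.011, 0.015, 0.974)
t=9.500: state=(0.011, 0.011, 0.978)
t=10.000: state=(0.010, 0.009, 0.981)
t=10.500: state=(0.010, 0.006, 0.983)
t=10.840: state=(0.010, 0.005, 0.984)
compare at T: S=0.010, I=0.005, R=0.984

largest component: R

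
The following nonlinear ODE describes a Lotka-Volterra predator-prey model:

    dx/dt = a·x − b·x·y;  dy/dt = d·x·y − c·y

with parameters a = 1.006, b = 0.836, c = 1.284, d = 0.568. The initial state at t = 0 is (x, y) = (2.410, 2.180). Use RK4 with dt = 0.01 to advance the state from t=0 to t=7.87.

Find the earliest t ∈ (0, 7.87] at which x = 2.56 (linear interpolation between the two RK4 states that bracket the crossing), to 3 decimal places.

t=0.000: state=(2.410, 2.180)
step 1 (dt=0.01): k1=(-1.968, 0.185), k2=(-1.962, 0.173), k3=(-1.961, 0.173), k4=(-1.955, 0.161); state += dt/6·(k1+2k2+2k3+k4)
t=0.010: state=(2.390, 2.182)
t=0.020: state=(2.371, 2.183)
t=0.030: state=(2.352, 2.184)
continuing one RK4 step at a time; state shown every 50 steps (Δt=0.5):
t=0.500: state=(1.632, 2.015)
t=1.000: state=(1.267, 1.588)
t=1.500: state=(1.180, 1.177)
t=2.000: state=(1.276, 0.874)
t=2.500: state=(1.529, 0.683)
t=3.000: state=(1.946, 0.586)
t=3.500: state=(2.531, 0.580)
t=3.520: state=(2.557, 0.582)
next step: t=3.530: state=(2.570, 0.583) — x has crossed 2.56
linear interpolation between t=3.520 (2.55705) and t=3.530 (2.57035) → t≈3.522

t = 3.522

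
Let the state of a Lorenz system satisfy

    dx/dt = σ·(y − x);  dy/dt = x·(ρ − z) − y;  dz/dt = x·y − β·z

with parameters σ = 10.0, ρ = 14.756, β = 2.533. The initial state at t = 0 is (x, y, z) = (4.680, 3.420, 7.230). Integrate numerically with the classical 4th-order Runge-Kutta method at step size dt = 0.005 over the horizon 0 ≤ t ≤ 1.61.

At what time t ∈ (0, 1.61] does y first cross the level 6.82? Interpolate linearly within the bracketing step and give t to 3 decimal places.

t = 0.116

t=0.000: state=(4.680, 3.420, 7.230)
step 1 (dt=0.005): k1=(-12.600, 31.802, -2.308), k2=(-11.490, 31.512, -2.032), k3=(-11.525, 31.530, -2.027), k4=(-10.447, 31.257, -1.751); state += dt/6·(k1+2k2+2k3+k4)
t=0.005: state=(4.622, 3.578, 7.220)
t=0.010: state=(4.575, 3.733, 7.212)
t=0.015: state=(4.538, 3.886, 7.208)
continuing one RK4 step at a time; state shown every 20 steps (Δt=0.1):
t=0.100: state=(4.975, 6.358, 7.648)
t=0.115: state=(5.199, 6.794, 7.855)
next step: t=0.120: state=(5.280, 6.939, 7.935) — y has crossed 6.82
linear interpolation between t=0.115 (6.79373) and t=0.120 (6.93913) → t≈0.116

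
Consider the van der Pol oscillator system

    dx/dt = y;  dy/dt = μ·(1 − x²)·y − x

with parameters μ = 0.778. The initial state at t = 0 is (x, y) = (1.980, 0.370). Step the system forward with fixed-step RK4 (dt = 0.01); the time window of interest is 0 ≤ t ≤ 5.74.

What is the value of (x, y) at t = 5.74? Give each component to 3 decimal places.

t=0.000: state=(1.980, 0.370)
step 1 (dt=0.01): k1=(0.370, -2.821), k2=(0.356, -2.793), k3=(0.356, -2.793), k4=(0.342, -2.765); state += dt/6·(k1+2k2+2k3+k4)
t=0.010: state=(1.984, 0.342)
t=0.020: state=(1.987, 0.315)
t=0.030: state=(1.990, 0.288)
continuing one RK4 step at a time; state shown every 20 steps (Δt=0.2):
t=0.200: state=(2.005, -0.087)
t=0.400: state=(1.956, -0.374)
t=0.600: state=(1.862, -0.562)
t=0.800: state=(1.735, -0.701)
t=1.000: state=(1.582, -0.825)
t=1.200: state=(1.404, -0.954)
t=1.400: state=(1.199, -1.103)
t=1.600: state=(0.961, -1.288)
t=1.800: state=(0.681, -1.523)
t=2.000: state=(0.348, -1.815)
t=2.200: state=(-0.048, -2.143)
t=2.400: state=(-0.506, -2.411)
t=2.600: state=(-0.995, -2.420)
t=2.800: state=(-1.444, -1.998)
t=3.000: state=(-1.773, -1.266)
t=3.200: state=(-1.952, -0.547)
t=3.400: state=(-2.006, -0.028)
t=3.600: state=(-1.975, 0.302)
t=3.800: state=(-1.893, 0.513)
t=4.000: state=(-1.774, 0.663)
t=4.200: state=(-1.629, 0.789)
t=4.400: state=(-1.459, 0.915)
t=4.600: state=(-1.262, 1.057)
t=4.800: state=(-1.034, 1.230)
t=5.000: state=(-0.767, 1.448)
t=5.200: state=(-0.451, 1.724)
t=5.400: state=(-0.074, 2.047)
t=5.600: state=(0.367, 2.349)
t=5.740: state=(0.705, 2.459)

(x, y) = (0.705, 2.459)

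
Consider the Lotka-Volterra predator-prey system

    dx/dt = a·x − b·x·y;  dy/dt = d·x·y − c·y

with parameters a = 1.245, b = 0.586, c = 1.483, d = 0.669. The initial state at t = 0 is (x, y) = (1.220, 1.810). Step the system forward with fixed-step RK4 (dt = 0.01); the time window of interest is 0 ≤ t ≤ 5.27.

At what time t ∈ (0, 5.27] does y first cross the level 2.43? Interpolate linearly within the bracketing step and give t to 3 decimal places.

t = 2.586

t=0.000: state=(1.220, 1.810)
step 1 (dt=0.01): k1=(0.225, -1.207), k2=(0.229, -1.202), k3=(0.229, -1.202), k4=(0.234, -1.196); state += dt/6·(k1+2k2+2k3+k4)
t=0.010: state=(1.222, 1.798)
t=0.020: state=(1.225, 1.786)
t=0.030: state=(1.227, 1.774)
continuing one RK4 step at a time; state shown every 20 steps (Δt=0.2):
t=0.200: state=(1.283, 1.590)
t=0.400: state=(1.381, 1.412)
t=0.600: state=(1.514, 1.273)
t=0.800: state=(1.683, 1.172)
t=1.000: state=(1.890, 1.106)
t=1.200: state=(2.134, 1.075)
t=1.400: state=(2.413, 1.083)
t=1.600: state=(2.720, 1.135)
t=1.800: state=(3.037, 1.240)
t=2.000: state=(3.337, 1.412)
t=2.200: state=(3.577, 1.669)
t=2.400: state=(3.700, 2.022)
t=2.580: state=(3.665, 2.416)
next step: t=2.590: state=(3.658, 2.439) — y has crossed 2.43
linear interpolation between t=2.580 (2.41581) and t=2.590 (2.43928) → t≈2.586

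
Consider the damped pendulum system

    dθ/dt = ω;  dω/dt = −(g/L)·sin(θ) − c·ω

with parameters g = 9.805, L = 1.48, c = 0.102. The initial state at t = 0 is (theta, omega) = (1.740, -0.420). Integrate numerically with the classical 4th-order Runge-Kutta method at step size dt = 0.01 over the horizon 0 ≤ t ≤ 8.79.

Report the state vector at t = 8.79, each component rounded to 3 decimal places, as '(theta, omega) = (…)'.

(theta, omega) = (0.395, -2.412)

t=0.000: state=(1.740, -0.420)
step 1 (dt=0.01): k1=(-0.420, -6.488), k2=(-0.452, -6.487), k3=(-0.452, -6.487), k4=(-0.485, -6.486); state += dt/6·(k1+2k2+2k3+k4)
t=0.010: state=(1.735, -0.485)
t=0.020: state=(1.730, -0.550)
t=0.030: state=(1.724, -0.615)
continuing one RK4 step at a time; state shown every 50 steps (Δt=0.5):
t=0.500: state=(0.739, -3.423)
t=1.000: state=(-1.027, -2.737)
t=1.500: state=(-1.579, 0.557)
t=2.000: state=(-0.532, 3.365)
t=2.500: state=(1.076, 2.263)
t=3.000: state=(1.396, -0.998)
t=3.500: state=(0.206, -3.322)
t=4.000: state=(-1.170, -1.560)
t=4.500: state=(-1.148, 1.617)
t=5.000: state=(0.184, 3.075)
t=5.500: state=(1.222, 0.687)
t=6.000: state=(0.798, -2.244)
t=6.500: state=(-0.569, -2.488)
t=7.000: state=(-1.162, 0.286)
t=7.500: state=(-0.349, 2.635)
t=8.000: state=(0.862, 1.585)
t=8.500: state=(0.946, -1.248)
t=8.790: state=(0.395, -2.412)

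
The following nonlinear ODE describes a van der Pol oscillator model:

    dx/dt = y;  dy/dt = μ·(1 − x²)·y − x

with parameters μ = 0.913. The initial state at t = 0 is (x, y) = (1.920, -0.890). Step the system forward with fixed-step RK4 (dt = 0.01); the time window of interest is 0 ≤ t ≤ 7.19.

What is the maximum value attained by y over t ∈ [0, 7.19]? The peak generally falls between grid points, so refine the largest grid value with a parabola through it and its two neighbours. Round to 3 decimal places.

max y = 2.594

t=0.000: state=(1.920, -0.890)
step 1 (dt=0.01): k1=(-0.890, 0.263), k2=(-0.889, 0.250), k3=(-0.889, 0.250), k4=(-0.887, 0.238); state += dt/6·(k1+2k2+2k3+k4)
t=0.010: state=(1.911, -0.887)
t=0.020: state=(1.902, -0.885)
t=0.030: state=(1.893, -0.883)
continuing one RK4 step at a time; state shown every 25 steps (Δt=0.25):
t=0.250: state=(1.700, -0.885)
t=0.500: state=(1.471, -0.964)
t=0.750: state=(1.213, -1.110)
t=1.000: state=(0.909, -1.340)
t=1.250: state=(0.534, -1.682)
t=1.500: state=(0.057, -2.147)
t=1.750: state=(-0.539, -2.586)
t=2.000: state=(-1.192, -2.498)
t=2.250: state=(-1.715, -1.587)
t=2.500: state=(-1.976, -0.547)
t=2.750: state=(-2.024, 0.089)
t=3.000: state=(-1.957, 0.408)
t=3.250: state=(-1.832, 0.585)
t=3.500: state=(-1.669, 0.716)
t=3.750: state=(-1.473, 0.847)
t=4.000: state=(-1.242, 1.009)
t=4.250: state=(-0.964, 1.229)
t=4.500: state=(-0.620, 1.542)
t=4.750: state=(-0.183, 1.973)
t=5.000: state=(0.370, 2.440)
t=5.250: state=(1.009, 2.555)
t=5.500: state=(1.577, 1.865)
t=5.750: state=(1.909, 0.803)
t=6.000: state=(2.007, 0.055)
t=6.250: state=(1.967, -0.335)
t=6.500: state=(1.855, -0.542)
t=6.750: state=(1.701, -0.684)
t=7.000: state=(1.514, -0.815)
t=7.190: state=(1.349, -0.929)
largest grid value and its neighbours: y(5.160)=2.59264, y(5.170)=2.59368, y(5.180)=2.59348
parabola through these three points peaks at t≈5.173 with y≈2.59375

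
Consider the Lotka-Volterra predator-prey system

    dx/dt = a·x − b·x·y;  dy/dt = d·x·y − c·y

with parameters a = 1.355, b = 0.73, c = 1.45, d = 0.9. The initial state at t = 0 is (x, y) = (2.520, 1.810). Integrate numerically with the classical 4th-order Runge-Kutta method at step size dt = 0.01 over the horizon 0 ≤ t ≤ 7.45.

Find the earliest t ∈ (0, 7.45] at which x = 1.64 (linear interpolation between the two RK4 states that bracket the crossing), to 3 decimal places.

t = 0.924

t=0.000: state=(2.520, 1.810)
step 1 (dt=0.01): k1=(0.085, 1.481), k2=(0.071, 1.487), k3=(0.071, 1.487), k4=(0.058, 1.494); state += dt/6·(k1+2k2+2k3+k4)
t=0.010: state=(2.521, 1.825)
t=0.020: state=(2.521, 1.840)
t=0.030: state=(2.521, 1.855)
continuing one RK4 step at a time; state shown every 25 steps (Δt=0.25):
t=0.250: state=(2.452, 2.211)
t=0.500: state=(2.214, 2.608)
t=0.750: state=(1.878, 2.879)
t=0.920: state=(1.645, 2.945)
next step: t=0.930: state=(1.632, 2.946) — x has crossed 1.64
linear interpolation between t=0.920 (1.64539) and t=0.930 (1.63236) → t≈0.924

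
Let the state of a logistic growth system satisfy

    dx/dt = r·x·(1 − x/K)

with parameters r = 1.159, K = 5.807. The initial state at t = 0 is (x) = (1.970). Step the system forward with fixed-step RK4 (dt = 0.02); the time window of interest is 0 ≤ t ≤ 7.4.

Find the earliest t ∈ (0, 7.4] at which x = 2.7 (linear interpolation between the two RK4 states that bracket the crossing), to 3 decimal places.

t = 0.454

t=0.000: state=(1.970)
step 1 (dt=0.02): k1=(1.509), k2=(1.514), k3=(1.514), k4=(1.520); state += dt/6·(k1+2k2+2k3+k4)
t=0.020: state=(2.000)
t=0.040: state=(2.031)
t=0.060: state=(2.062)
t=0.440: state=(2.676)
next step: t=0.460: state=(2.710) — x has crossed 2.7
linear interpolation between t=0.440 (2.67648) and t=0.460 (2.70995) → t≈0.454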